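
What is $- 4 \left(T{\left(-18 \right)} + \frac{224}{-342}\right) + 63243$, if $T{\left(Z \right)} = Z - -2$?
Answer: $\frac{10825945}{171} \approx 63310.0$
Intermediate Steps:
$T{\left(Z \right)} = 2 + Z$ ($T{\left(Z \right)} = Z + 2 = 2 + Z$)
$- 4 \left(T{\left(-18 \right)} + \frac{224}{-342}\right) + 63243 = - 4 \left(\left(2 - 18\right) + \frac{224}{-342}\right) + 63243 = - 4 \left(-16 + 224 \left(- \frac{1}{342}\right)\right) + 63243 = - 4 \left(-16 - \frac{112}{171}\right) + 63243 = \left(-4\right) \left(- \frac{2848}{171}\right) + 63243 = \frac{11392}{171} + 63243 = \frac{10825945}{171}$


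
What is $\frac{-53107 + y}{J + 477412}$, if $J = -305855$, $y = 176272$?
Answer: $\frac{5355}{7459} \approx 0.71793$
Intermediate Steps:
$\frac{-53107 + y}{J + 477412} = \frac{-53107 + 176272}{-305855 + 477412} = \frac{123165}{171557} = 123165 \cdot \frac{1}{171557} = \frac{5355}{7459}$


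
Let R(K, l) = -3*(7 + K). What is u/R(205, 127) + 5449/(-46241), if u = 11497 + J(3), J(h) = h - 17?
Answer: -534450967/29409276 ≈ -18.173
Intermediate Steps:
J(h) = -17 + h
R(K, l) = -21 - 3*K
u = 11483 (u = 11497 + (-17 + 3) = 11497 - 14 = 11483)
u/R(205, 127) + 5449/(-46241) = 11483/(-21 - 3*205) + 5449/(-46241) = 11483/(-21 - 615) + 5449*(-1/46241) = 11483/(-636) - 5449/46241 = 11483*(-1/636) - 5449/46241 = -11483/636 - 5449/46241 = -534450967/29409276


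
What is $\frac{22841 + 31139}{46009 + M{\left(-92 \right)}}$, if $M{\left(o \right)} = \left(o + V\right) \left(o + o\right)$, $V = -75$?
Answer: $\frac{53980}{76737} \approx 0.70344$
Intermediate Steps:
$M{\left(o \right)} = 2 o \left(-75 + o\right)$ ($M{\left(o \right)} = \left(o - 75\right) \left(o + o\right) = \left(-75 + o\right) 2 o = 2 o \left(-75 + o\right)$)
$\frac{22841 + 31139}{46009 + M{\left(-92 \right)}} = \frac{22841 + 31139}{46009 + 2 \left(-92\right) \left(-75 - 92\right)} = \frac{53980}{46009 + 2 \left(-92\right) \left(-167\right)} = \frac{53980}{46009 + 30728} = \frac{53980}{76737}$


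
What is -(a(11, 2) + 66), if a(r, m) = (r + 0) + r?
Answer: -88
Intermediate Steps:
a(r, m) = 2*r (a(r, m) = r + r = 2*r)
-(a(11, 2) + 66) = -(2*11 + 66) = -(22 + 66) = -1*88 = -88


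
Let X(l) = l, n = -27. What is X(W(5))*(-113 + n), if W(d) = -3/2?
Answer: 210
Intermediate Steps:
W(d) = -3/2 (W(d) = -3*½ = -3/2)
X(W(5))*(-113 + n) = -3*(-113 - 27)/2 = -3/2*(-140) = 210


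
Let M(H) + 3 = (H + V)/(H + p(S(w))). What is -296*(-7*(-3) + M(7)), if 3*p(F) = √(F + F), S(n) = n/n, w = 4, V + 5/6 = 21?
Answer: -2845596/439 + 24124*√2/439 ≈ -6404.3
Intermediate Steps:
V = 121/6 (V = -⅚ + 21 = 121/6 ≈ 20.167)
S(n) = 1
p(F) = √2*√F/3 (p(F) = √(F + F)/3 = √(2*F)/3 = (√2*√F)/3 = √2*√F/3)
M(H) = -3 + (121/6 + H)/(H + √2/3) (M(H) = -3 + (H + 121/6)/(H + √2*√1/3) = -3 + (121/6 + H)/(H + (⅓)*√2*1) = -3 + (121/6 + H)/(H + √2/3))
-296*(-7*(-3) + M(7)) = -296*(-7*(-3) + (121 - 12*7 - 6*√2)/(2*(√2 + 3*7))) = -296*(21 + (121 - 84 - 6*√2)/(2*(√2 + 21))) = -296*(21 + (37 - 6*√2)/(2*(21 + √2))) = -6216 - 148*(37 - 6*√2)/(21 + √2)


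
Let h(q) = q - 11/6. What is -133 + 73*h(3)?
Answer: -287/6 ≈ -47.833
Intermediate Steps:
h(q) = -11/6 + q (h(q) = q - 11*1/6 = q - 11/6 = -11/6 + q)
-133 + 73*h(3) = -133 + 73*(-11/6 + 3) = -133 + 73*(7/6) = -133 + 511/6 = -287/6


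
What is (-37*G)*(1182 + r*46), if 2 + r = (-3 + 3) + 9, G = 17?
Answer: -946016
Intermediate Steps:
r = 7 (r = -2 + ((-3 + 3) + 9) = -2 + (0 + 9) = -2 + 9 = 7)
(-37*G)*(1182 + r*46) = (-37*17)*(1182 + 7*46) = -629*(1182 + 322) = -629*1504 = -946016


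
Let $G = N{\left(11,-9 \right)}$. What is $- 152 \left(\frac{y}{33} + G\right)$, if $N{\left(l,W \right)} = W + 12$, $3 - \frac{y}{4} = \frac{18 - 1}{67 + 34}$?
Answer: $- \frac{153976}{303} \approx -508.17$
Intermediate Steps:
$y = \frac{1144}{101}$ ($y = 12 - 4 \frac{18 - 1}{67 + 34} = 12 - 4 \cdot \frac{17}{101} = 12 - 4 \cdot 17 \cdot \frac{1}{101} = 12 - \frac{68}{101} = \frac{1144}{101} \approx 11.327$)
$N{\left(l,W \right)} = 12 + W$
$G = 3$ ($G = 12 - 9 = 3$)
$- 152 \left(\frac{y}{33} + G\right) = - 152 \left(\frac{1144}{101 \cdot 33} + 3\right) = - 152 \left(\frac{1144}{101} \cdot \frac{1}{33} + 3\right) = - 152 \left(\frac{104}{303} + 3\right) = \left(-152\right) \frac{1013}{303} = - \frac{153976}{303}$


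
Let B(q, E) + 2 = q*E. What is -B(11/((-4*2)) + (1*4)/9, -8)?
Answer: -49/9 ≈ -5.4444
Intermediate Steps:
B(q, E) = -2 + E*q (B(q, E) = -2 + q*E = -2 + E*q)
-B(11/((-4*2)) + (1*4)/9, -8) = -(-2 - 8*(11/((-4*2)) + (1*4)/9)) = -(-2 - 8*(11/(-8) + 4*(1/9))) = -(-2 - 8*(11*(-1/8) + 4/9)) = -(-2 - 8*(-11/8 + 4/9)) = -(-2 - 8*(-67/72)) = -(-2 + 67/9) = -1*49/9 = -49/9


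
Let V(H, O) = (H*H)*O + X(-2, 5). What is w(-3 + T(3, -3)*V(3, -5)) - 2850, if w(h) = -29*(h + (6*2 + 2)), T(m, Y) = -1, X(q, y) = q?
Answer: -4532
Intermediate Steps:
V(H, O) = -2 + O*H² (V(H, O) = (H*H)*O - 2 = H²*O - 2 = O*H² - 2 = -2 + O*H²)
w(h) = -406 - 29*h (w(h) = -29*(h + (12 + 2)) = -29*(h + 14) = -29*(14 + h) = -406 - 29*h)
w(-3 + T(3, -3)*V(3, -5)) - 2850 = (-406 - 29*(-3 - (-2 - 5*3²))) - 2850 = (-406 - 29*(-3 - (-2 - 5*9))) - 2850 = (-406 - 29*(-3 - (-2 - 45))) - 2850 = (-406 - 29*(-3 - 1*(-47))) - 2850 = (-406 - 29*(-3 + 47)) - 2850 = (-406 - 29*44) - 2850 = (-406 - 1276) - 2850 = -1682 - 2850 = -4532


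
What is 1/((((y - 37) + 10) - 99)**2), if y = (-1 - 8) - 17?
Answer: 1/23104 ≈ 4.3283e-5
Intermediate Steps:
y = -26 (y = -9 - 17 = -26)
1/((((y - 37) + 10) - 99)**2) = 1/((((-26 - 37) + 10) - 99)**2) = 1/(((-63 + 10) - 99)**2) = 1/((-53 - 99)**2) = 1/((-152)**2) = 1/23104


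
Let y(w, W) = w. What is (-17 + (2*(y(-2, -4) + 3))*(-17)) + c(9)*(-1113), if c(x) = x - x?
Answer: -51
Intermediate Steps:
c(x) = 0
(-17 + (2*(y(-2, -4) + 3))*(-17)) + c(9)*(-1113) = (-17 + (2*(-2 + 3))*(-17)) + 0*(-1113) = (-17 + (2*1)*(-17)) + 0 = (-17 + 2*(-17)) + 0 = (-17 - 34) + 0 = -51 + 0 = -51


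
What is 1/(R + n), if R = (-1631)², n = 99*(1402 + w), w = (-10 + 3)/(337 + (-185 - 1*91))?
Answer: 61/170735806 ≈ 3.5728e-7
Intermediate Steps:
w = -7/61 (w = -7/(337 + (-185 - 91)) = -7/(337 - 276) = -7/61 ≈ -0.11475)
n = 8465985/61 (n = 99*(1402 - 7/61) = 99*(85515/61) = 8465985/61 ≈ 1.3879e+5)
R = 2660161
1/(R + n) = 1/(2660161 + 8465985/61) = 1/(170735806/61) = 61/170735806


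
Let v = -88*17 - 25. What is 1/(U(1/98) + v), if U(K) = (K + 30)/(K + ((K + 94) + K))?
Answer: -9215/14013074 ≈ -0.00065760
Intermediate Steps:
v = -1521 (v = -1496 - 25 = -1521)
U(K) = (30 + K)/(94 + 3*K) (U(K) = (30 + K)/(K + ((94 + K) + K)) = (30 + K)/(K + (94 + 2*K)) = (30 + K)/(94 + 3*K))
1/(U(1/98) + v) = 1/((30 + 1/98)/(94 + 3/98) - 1521) = 1/((30 + 1/98)/(94 + 3*(1/98)) - 1521) = 1/((2941/98)/(94 + 3/98) - 1521) = 1/((2941/98)/(9215/98) - 1521) = 1/((98/9215)*(2941/98) - 1521) = 1/(2941/9215 - 1521) = 1/(-14013074/9215) = -9215/14013074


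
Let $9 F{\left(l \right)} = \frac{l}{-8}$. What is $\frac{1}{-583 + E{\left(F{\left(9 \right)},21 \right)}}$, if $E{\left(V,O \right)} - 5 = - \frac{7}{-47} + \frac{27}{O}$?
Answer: $- \frac{329}{189690} \approx -0.0017344$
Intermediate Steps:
$F{\left(l \right)} = - \frac{l}{72}$ ($F{\left(l \right)} = \frac{l \frac{1}{-8}}{9} = \frac{l \left(- \frac{1}{8}\right)}{9} = \frac{\left(- \frac{1}{8}\right) l}{9} = - \frac{l}{72}$)
$E{\left(V,O \right)} = \frac{242}{47} + \frac{27}{O}$ ($E{\left(V,O \right)} = 5 + \left(- \frac{7}{-47} + \frac{27}{O}\right) = 5 + \left(\left(-7\right) \left(- \frac{1}{47}\right) + \frac{27}{O}\right) = 5 + \left(\frac{7}{47} + \frac{27}{O}\right) = \frac{242}{47} + \frac{27}{O}$)
$\frac{1}{-583 + E{\left(F{\left(9 \right)},21 \right)}} = \frac{1}{-583 + \left(\frac{242}{47} + \frac{27}{21}\right)} = \frac{1}{-583 + \left(\frac{242}{47} + 27 \cdot \frac{1}{21}\right)} = \frac{1}{-583 + \left(\frac{242}{47} + \frac{9}{7}\right)} = \frac{1}{-583 + \frac{2117}{329}} = \frac{1}{- \frac{189690}{329}} = - \frac{329}{189690}$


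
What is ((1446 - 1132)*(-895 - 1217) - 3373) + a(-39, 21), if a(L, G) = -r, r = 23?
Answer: -666564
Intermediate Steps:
a(L, G) = -23 (a(L, G) = -1*23 = -23)
((1446 - 1132)*(-895 - 1217) - 3373) + a(-39, 21) = ((1446 - 1132)*(-895 - 1217) - 3373) - 23 = (314*(-2112) - 3373) - 23 = (-663168 - 3373) - 23 = -666541 - 23 = -666564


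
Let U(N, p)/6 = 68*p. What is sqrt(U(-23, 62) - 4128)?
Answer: 84*sqrt(3) ≈ 145.49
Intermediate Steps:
U(N, p) = 408*p (U(N, p) = 6*(68*p) = 408*p)
sqrt(U(-23, 62) - 4128) = sqrt(408*62 - 4128) = sqrt(25296 - 4128) = sqrt(21168) = 84*sqrt(3)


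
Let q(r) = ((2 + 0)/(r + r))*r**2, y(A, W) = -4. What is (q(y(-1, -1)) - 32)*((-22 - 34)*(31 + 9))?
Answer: 80640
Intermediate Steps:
q(r) = r (q(r) = (2/((2*r)))*r**2 = (2*(1/(2*r)))*r**2 = r**2/r = r)
(q(y(-1, -1)) - 32)*((-22 - 34)*(31 + 9)) = (-4 - 32)*((-22 - 34)*(31 + 9)) = -(-2016)*40 = -36*(-2240) = 80640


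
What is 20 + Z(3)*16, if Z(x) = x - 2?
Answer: 36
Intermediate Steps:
Z(x) = -2 + x
20 + Z(3)*16 = 20 + (-2 + 3)*16 = 20 + 1*16 = 20 + 16 = 36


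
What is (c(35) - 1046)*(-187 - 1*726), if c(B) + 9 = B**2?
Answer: -155210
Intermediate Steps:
c(B) = -9 + B**2
(c(35) - 1046)*(-187 - 1*726) = ((-9 + 35**2) - 1046)*(-187 - 1*726) = ((-9 + 1225) - 1046)*(-187 - 726) = (1216 - 1046)*(-913) = 170*(-913) = -155210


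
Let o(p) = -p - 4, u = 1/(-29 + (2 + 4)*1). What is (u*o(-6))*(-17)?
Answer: 34/23 ≈ 1.4783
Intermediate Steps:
u = -1/23 (u = 1/(-29 + 6*1) = 1/(-29 + 6) = 1/(-23) = -1/23 ≈ -0.043478)
o(p) = -4 - p
(u*o(-6))*(-17) = -(-4 - 1*(-6))/23*(-17) = -(-4 + 6)/23*(-17) = -1/23*2*(-17) = -2/23*(-17) = 34/23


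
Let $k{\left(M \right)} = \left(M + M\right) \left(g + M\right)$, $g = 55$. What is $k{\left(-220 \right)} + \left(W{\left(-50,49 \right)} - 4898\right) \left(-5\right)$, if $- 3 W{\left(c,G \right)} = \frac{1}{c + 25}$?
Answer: $\frac{1456349}{15} \approx 97090.0$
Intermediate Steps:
$W{\left(c,G \right)} = - \frac{1}{3 \left(25 + c\right)}$ ($W{\left(c,G \right)} = - \frac{1}{3 \left(c + 25\right)} = - \frac{1}{3 \left(25 + c\right)}$)
$k{\left(M \right)} = 2 M \left(55 + M\right)$ ($k{\left(M \right)} = \left(M + M\right) \left(55 + M\right) = 2 M \left(55 + M\right)$)
$k{\left(-220 \right)} + \left(W{\left(-50,49 \right)} - 4898\right) \left(-5\right) = 2 \left(-220\right) \left(55 - 220\right) + \left(- \frac{1}{75 + 3 \left(-50\right)} - 4898\right) \left(-5\right) = 2 \left(-220\right) \left(-165\right) + \left(- \frac{1}{75 - 150} - 4898\right) \left(-5\right) = 72600 + \left(- \frac{1}{-75} - 4898\right) \left(-5\right) = 72600 + \left(\left(-1\right) \left(- \frac{1}{75}\right) - 4898\right) \left(-5\right) = 72600 + \left(\frac{1}{75} - 4898\right) \left(-5\right) = 72600 - - \frac{367349}{15} = 72600 + \frac{367349}{15} = \frac{1456349}{15}$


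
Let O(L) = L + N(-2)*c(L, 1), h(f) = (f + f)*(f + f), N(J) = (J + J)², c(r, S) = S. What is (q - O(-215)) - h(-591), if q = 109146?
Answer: -1287779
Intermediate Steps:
N(J) = 4*J² (N(J) = (2*J)² = 4*J²)
h(f) = 4*f² (h(f) = (2*f)*(2*f) = 4*f²)
O(L) = 16 + L (O(L) = L + (4*(-2)²)*1 = L + (4*4)*1 = L + 16*1 = L + 16 = 16 + L)
(q - O(-215)) - h(-591) = (109146 - (16 - 215)) - 4*(-591)² = (109146 - 1*(-199)) - 4*349281 = (109146 + 199) - 1*1397124 = 109345 - 1397124 = -1287779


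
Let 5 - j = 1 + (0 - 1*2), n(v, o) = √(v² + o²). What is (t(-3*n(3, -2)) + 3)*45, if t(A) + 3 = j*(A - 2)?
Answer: -540 - 810*√13 ≈ -3460.5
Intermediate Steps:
n(v, o) = √(o² + v²)
j = 6 (j = 5 - (1 + (0 - 1*2)) = 5 - (1 + (0 - 2)) = 5 - (1 - 2) = 5 - 1*(-1) = 5 + 1 = 6)
t(A) = -15 + 6*A (t(A) = -3 + 6*(A - 2) = -3 + 6*(-2 + A) = -3 + (-12 + 6*A) = -15 + 6*A)
(t(-3*n(3, -2)) + 3)*45 = ((-15 + 6*(-3*√((-2)² + 3²))) + 3)*45 = ((-15 + 6*(-3*√(4 + 9))) + 3)*45 = ((-15 + 6*(-3*√13)) + 3)*45 = ((-15 - 18*√13) + 3)*45 = (-12 - 18*√13)*45 = -540 - 810*√13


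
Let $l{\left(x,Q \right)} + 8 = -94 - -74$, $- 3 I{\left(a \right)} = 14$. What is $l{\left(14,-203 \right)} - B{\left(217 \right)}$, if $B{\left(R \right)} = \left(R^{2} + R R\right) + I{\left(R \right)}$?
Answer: $- \frac{282604}{3} \approx -94201.0$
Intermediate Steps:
$I{\left(a \right)} = - \frac{14}{3}$ ($I{\left(a \right)} = \left(- \frac{1}{3}\right) 14 = - \frac{14}{3}$)
$l{\left(x,Q \right)} = -28$ ($l{\left(x,Q \right)} = -8 - 20 = -28$)
$B{\left(R \right)} = - \frac{14}{3} + 2 R^{2}$ ($B{\left(R \right)} = \left(R^{2} + R R\right) - \frac{14}{3} = \left(R^{2} + R^{2}\right) - \frac{14}{3} = 2 R^{2} - \frac{14}{3} = - \frac{14}{3} + 2 R^{2}$)
$l{\left(14,-203 \right)} - B{\left(217 \right)} = -28 - \left(- \frac{14}{3} + 2 \cdot 217^{2}\right) = -28 - \left(- \frac{14}{3} + 2 \cdot 47089\right) = -28 - \left(- \frac{14}{3} + 94178\right) = -28 - \frac{282520}{3} = - \frac{282604}{3}$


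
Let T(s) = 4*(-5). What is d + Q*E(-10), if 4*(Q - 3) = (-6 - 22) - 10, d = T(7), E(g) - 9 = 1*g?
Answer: -27/2 ≈ -13.500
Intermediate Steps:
T(s) = -20
E(g) = 9 + g (E(g) = 9 + 1*g = 9 + g)
d = -20
Q = -13/2 (Q = 3 + ((-6 - 22) - 10)/4 = 3 + (-28 - 10)/4 = 3 + (¼)*(-38) = 3 - 19/2 = -13/2 ≈ -6.5000)
d + Q*E(-10) = -20 - 13*(9 - 10)/2 = -20 - 13/2*(-1) = -20 + 13/2 = -27/2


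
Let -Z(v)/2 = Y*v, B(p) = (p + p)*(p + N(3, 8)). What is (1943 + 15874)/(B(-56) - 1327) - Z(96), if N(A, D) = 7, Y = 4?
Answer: 1071155/1387 ≈ 772.28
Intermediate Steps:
B(p) = 2*p*(7 + p) (B(p) = (p + p)*(p + 7) = (2*p)*(7 + p) = 2*p*(7 + p))
Z(v) = -8*v
(1943 + 15874)/(B(-56) - 1327) - Z(96) = (1943 + 15874)/(2*(-56)*(7 - 56) - 1327) - (-8)*96 = 17817/(2*(-56)*(-49) - 1327) - 1*(-768) = 17817/(5488 - 1327) + 768 = 17817/4161 + 768 = 17817*(1/4161) + 768 = 5939/1387 + 768 = 1071155/1387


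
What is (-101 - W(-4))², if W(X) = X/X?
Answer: 10404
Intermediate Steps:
W(X) = 1
(-101 - W(-4))² = (-101 - 1*1)² = (-101 - 1)² = (-102)² = 10404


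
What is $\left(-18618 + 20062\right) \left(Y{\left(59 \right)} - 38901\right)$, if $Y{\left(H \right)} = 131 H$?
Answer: $-45012368$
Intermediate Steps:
$\left(-18618 + 20062\right) \left(Y{\left(59 \right)} - 38901\right) = \left(-18618 + 20062\right) \left(131 \cdot 59 - 38901\right) = 1444 \left(7729 - 38901\right) = 1444 \left(-31172\right) = -45012368$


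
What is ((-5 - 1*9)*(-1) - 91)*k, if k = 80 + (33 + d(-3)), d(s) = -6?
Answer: -8239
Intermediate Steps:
k = 107 (k = 80 + (33 - 6) = 80 + 27 = 107)
((-5 - 1*9)*(-1) - 91)*k = ((-5 - 1*9)*(-1) - 91)*107 = ((-5 - 9)*(-1) - 91)*107 = (-14*(-1) - 91)*107 = (14 - 91)*107 = -77*107 = -8239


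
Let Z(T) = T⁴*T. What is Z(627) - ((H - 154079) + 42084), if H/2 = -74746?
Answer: 96903107733394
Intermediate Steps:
H = -149492 (H = 2*(-74746) = -149492)
Z(T) = T⁵
Z(627) - ((H - 154079) + 42084) = 627⁵ - ((-149492 - 154079) + 42084) = 96903107471907 - (-303571 + 42084) = 96903107471907 - 1*(-261487) = 96903107471907 + 261487 = 96903107733394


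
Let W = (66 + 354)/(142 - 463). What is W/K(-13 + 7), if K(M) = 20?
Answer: -7/107 ≈ -0.065421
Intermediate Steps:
W = -140/107 (W = 420/(-321) = 420*(-1/321) = -140/107 ≈ -1.3084)
W/K(-13 + 7) = -140/107/20 = -140/107*1/20 = -7/107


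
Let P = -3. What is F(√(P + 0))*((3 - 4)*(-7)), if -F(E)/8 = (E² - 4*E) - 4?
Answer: 392 + 224*I*√3 ≈ 392.0 + 387.98*I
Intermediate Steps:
F(E) = 32 - 8*E² + 32*E (F(E) = -8*((E² - 4*E) - 4) = -8*(-4 + E² - 4*E) = 32 - 8*E² + 32*E)
F(√(P + 0))*((3 - 4)*(-7)) = (32 - 8*(√(-3 + 0))² + 32*√(-3 + 0))*((3 - 4)*(-7)) = (32 - 8*(√(-3))² + 32*√(-3))*(-1*(-7)) = (32 - 8*(I*√3)² + 32*(I*√3))*7 = (32 - 8*(-3) + 32*I*√3)*7 = (32 + 24 + 32*I*√3)*7 = (56 + 32*I*√3)*7 = 392 + 224*I*√3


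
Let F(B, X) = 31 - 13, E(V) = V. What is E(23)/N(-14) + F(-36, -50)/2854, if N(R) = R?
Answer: -32695/19978 ≈ -1.6366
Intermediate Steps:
F(B, X) = 18
E(23)/N(-14) + F(-36, -50)/2854 = 23/(-14) + 18/2854 = 23*(-1/14) + 18*(1/2854) = -23/14 + 9/1427 = -32695/19978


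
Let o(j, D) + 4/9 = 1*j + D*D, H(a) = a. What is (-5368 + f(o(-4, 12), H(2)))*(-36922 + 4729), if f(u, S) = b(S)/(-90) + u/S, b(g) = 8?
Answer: 852842648/5 ≈ 1.7057e+8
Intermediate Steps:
o(j, D) = -4/9 + j + D² (o(j, D) = -4/9 + (1*j + D*D) = -4/9 + (j + D²) = -4/9 + j + D²)
f(u, S) = -4/45 + u/S (f(u, S) = 8/(-90) + u/S = 8*(-1/90) + u/S = -4/45 + u/S)
(-5368 + f(o(-4, 12), H(2)))*(-36922 + 4729) = (-5368 + (-4/45 + (-4/9 - 4 + 12²)/2))*(-36922 + 4729) = (-5368 + (-4/45 + (-4/9 - 4 + 144)*(½)))*(-32193) = (-5368 + (-4/45 + (1256/9)*(½)))*(-32193) = (-5368 + (-4/45 + 628/9))*(-32193) = (-5368 + 3136/45)*(-32193) = -238424/45*(-32193) = 852842648/5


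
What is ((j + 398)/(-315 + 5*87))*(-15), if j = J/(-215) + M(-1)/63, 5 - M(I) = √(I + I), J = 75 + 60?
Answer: -134587/2709 + I*√2/504 ≈ -49.681 + 0.002806*I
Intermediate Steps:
J = 135
M(I) = 5 - √2*√I (M(I) = 5 - √(I + I) = 5 - √(2*I) = 5 - √2*√I)
j = -1486/2709 - I*√2/63 (j = 135/(-215) + (5 - √2*√(-1))/63 = 135*(-1/215) + (5 - √2*I)*(1/63) = -27/43 + (5 - I*√2)*(1/63) = -27/43 + (5/63 - I*√2/63) = -1486/2709 - I*√2/63 ≈ -0.54854 - 0.022448*I)
((j + 398)/(-315 + 5*87))*(-15) = (((-1486/2709 - I*√2/63) + 398)/(-315 + 5*87))*(-15) = ((1076696/2709 - I*√2/63)/(-315 + 435))*(-15) = ((1076696/2709 - I*√2/63)/120)*(-15) = ((1076696/2709 - I*√2/63)*(1/120))*(-15) = (134587/40635 - I*√2/7560)*(-15) = -134587/2709 + I*√2/504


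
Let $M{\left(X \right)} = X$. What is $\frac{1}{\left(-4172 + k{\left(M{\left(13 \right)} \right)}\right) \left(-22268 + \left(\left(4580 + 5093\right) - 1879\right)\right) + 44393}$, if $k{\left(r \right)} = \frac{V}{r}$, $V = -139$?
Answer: $\frac{13}{787600859} \approx 1.6506 \cdot 10^{-8}$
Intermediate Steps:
$k{\left(r \right)} = - \frac{139}{r}$
$\frac{1}{\left(-4172 + k{\left(M{\left(13 \right)} \right)}\right) \left(-22268 + \left(\left(4580 + 5093\right) - 1879\right)\right) + 44393} = \frac{1}{\left(-4172 - \frac{139}{13}\right) \left(-22268 + \left(\left(4580 + 5093\right) - 1879\right)\right) + 44393} = \frac{1}{\left(-4172 - \frac{139}{13}\right) \left(-22268 + \left(9673 - 1879\right)\right) + 44393} = \frac{1}{\left(-4172 - \frac{139}{13}\right) \left(-22268 + 7794\right) + 44393} = \frac{1}{\left(- \frac{54375}{13}\right) \left(-14474\right) + 44393} = \frac{1}{\frac{787023750}{13} + 44393} = \frac{1}{\frac{787600859}{13}} = \frac{13}{787600859}$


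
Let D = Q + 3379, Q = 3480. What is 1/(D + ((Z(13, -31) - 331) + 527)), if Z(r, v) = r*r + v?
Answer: 1/7193 ≈ 0.00013902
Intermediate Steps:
D = 6859 (D = 3480 + 3379 = 6859)
Z(r, v) = v + r**2 (Z(r, v) = r**2 + v = v + r**2)
1/(D + ((Z(13, -31) - 331) + 527)) = 1/(6859 + (((-31 + 13**2) - 331) + 527)) = 1/(6859 + (((-31 + 169) - 331) + 527)) = 1/(6859 + ((138 - 331) + 527)) = 1/(6859 + (-193 + 527)) = 1/(6859 + 334) = 1/7193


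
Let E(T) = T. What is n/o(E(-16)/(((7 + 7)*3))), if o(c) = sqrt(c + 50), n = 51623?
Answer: 51623*sqrt(21882)/1042 ≈ 7328.6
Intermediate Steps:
o(c) = sqrt(50 + c)
n/o(E(-16)/(((7 + 7)*3))) = 51623/(sqrt(50 - 16*1/(3*(7 + 7)))) = 51623/(sqrt(50 - 16/(14*3))) = 51623/(sqrt(50 - 16/42)) = 51623/(sqrt(50 - 16*1/42)) = 51623/(sqrt(50 - 8/21)) = 51623/(sqrt(1042/21)) = 51623/((sqrt(21882)/21)) = 51623*(sqrt(21882)/1042) = 51623*sqrt(21882)/1042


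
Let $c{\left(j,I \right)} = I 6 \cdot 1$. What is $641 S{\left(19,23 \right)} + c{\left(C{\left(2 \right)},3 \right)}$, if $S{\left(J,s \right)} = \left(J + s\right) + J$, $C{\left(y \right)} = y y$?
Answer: $39119$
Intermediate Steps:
$C{\left(y \right)} = y^{2}$
$S{\left(J,s \right)} = s + 2 J$
$c{\left(j,I \right)} = 6 I$ ($c{\left(j,I \right)} = 6 I 1 = 6 I$)
$641 S{\left(19,23 \right)} + c{\left(C{\left(2 \right)},3 \right)} = 641 \left(23 + 2 \cdot 19\right) + 6 \cdot 3 = 641 \left(23 + 38\right) + 18 = 641 \cdot 61 + 18 = 39101 + 18 = 39119$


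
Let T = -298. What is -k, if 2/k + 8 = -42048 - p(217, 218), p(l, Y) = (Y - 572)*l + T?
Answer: -1/17530 ≈ -5.7045e-5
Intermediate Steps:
p(l, Y) = -298 + l*(-572 + Y) (p(l, Y) = (Y - 572)*l - 298 = (-572 + Y)*l - 298 = l*(-572 + Y) - 298 = -298 + l*(-572 + Y))
k = 1/17530 (k = 2/(-8 + (-42048 - (-298 - 572*217 + 218*217))) = 2/(-8 + (-42048 - (-298 - 124124 + 47306))) = 2/(-8 + (-42048 - 1*(-77116))) = 2/(-8 + (-42048 + 77116)) = 2/(-8 + 35068) = 2/35060 = 2*(1/35060) = 1/17530 ≈ 5.7045e-5)
-k = -1*1/17530 = -1/17530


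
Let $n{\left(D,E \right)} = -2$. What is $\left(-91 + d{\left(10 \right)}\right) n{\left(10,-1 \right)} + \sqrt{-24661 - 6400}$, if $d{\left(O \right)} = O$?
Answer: $162 + i \sqrt{31061} \approx 162.0 + 176.24 i$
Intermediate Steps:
$\left(-91 + d{\left(10 \right)}\right) n{\left(10,-1 \right)} + \sqrt{-24661 - 6400} = \left(-91 + 10\right) \left(-2\right) + \sqrt{-24661 - 6400} = \left(-81\right) \left(-2\right) + \sqrt{-31061} = 162 + i \sqrt{31061}$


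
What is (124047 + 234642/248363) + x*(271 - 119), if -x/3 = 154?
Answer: 13367876391/248363 ≈ 53824.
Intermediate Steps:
x = -462 (x = -3*154 = -462)
(124047 + 234642/248363) + x*(271 - 119) = (124047 + 234642/248363) - 462*(271 - 119) = (124047 + 234642*(1/248363)) - 462*152 = (124047 + 234642/248363) - 70224 = 30808919703/248363 - 70224 = 13367876391/248363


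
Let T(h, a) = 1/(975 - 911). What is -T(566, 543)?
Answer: -1/64 ≈ -0.015625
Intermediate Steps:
T(h, a) = 1/64
-T(566, 543) = -1*1/64 = -1/64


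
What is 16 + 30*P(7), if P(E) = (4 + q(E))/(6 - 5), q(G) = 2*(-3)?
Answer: -44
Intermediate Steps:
q(G) = -6
P(E) = -2 (P(E) = (4 - 6)/(6 - 5) = -2/1 = -2*1 = -2)
16 + 30*P(7) = 16 + 30*(-2) = 16 - 60 = -44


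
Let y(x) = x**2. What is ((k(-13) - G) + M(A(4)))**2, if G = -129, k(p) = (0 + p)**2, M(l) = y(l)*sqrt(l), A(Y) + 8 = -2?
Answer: -11196 + 59600*I*sqrt(10) ≈ -11196.0 + 1.8847e+5*I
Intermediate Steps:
A(Y) = -10 (A(Y) = -8 - 2 = -10)
M(l) = l**(5/2) (M(l) = l**2*sqrt(l) = l**(5/2))
k(p) = p**2
((k(-13) - G) + M(A(4)))**2 = (((-13)**2 - 1*(-129)) + (-10)**(5/2))**2 = ((169 + 129) + 100*I*sqrt(10))**2 = (298 + 100*I*sqrt(10))**2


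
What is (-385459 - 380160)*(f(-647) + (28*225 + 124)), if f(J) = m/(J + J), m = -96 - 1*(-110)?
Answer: -3182158327699/647 ≈ -4.9183e+9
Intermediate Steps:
m = 14 (m = -96 + 110 = 14)
f(J) = 7/J (f(J) = 14/(J + J) = 14/((2*J)) = 14*(1/(2*J)) = 7/J)
(-385459 - 380160)*(f(-647) + (28*225 + 124)) = (-385459 - 380160)*(7/(-647) + (28*225 + 124)) = -765619*(7*(-1/647) + (6300 + 124)) = -765619*(-7/647 + 6424) = -765619*4156321/647 = -3182158327699/647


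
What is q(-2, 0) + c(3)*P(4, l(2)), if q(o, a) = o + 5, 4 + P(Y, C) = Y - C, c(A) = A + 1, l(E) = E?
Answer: -5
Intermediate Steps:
c(A) = 1 + A
P(Y, C) = -4 + Y - C (P(Y, C) = -4 + (Y - C) = -4 + Y - C)
q(o, a) = 5 + o
q(-2, 0) + c(3)*P(4, l(2)) = (5 - 2) + (1 + 3)*(-4 + 4 - 1*2) = 3 + 4*(-4 + 4 - 2) = 3 + 4*(-2) = 3 - 8 = -5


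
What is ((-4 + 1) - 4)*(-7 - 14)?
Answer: 147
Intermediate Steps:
((-4 + 1) - 4)*(-7 - 14) = (-3 - 4)*(-21) = -7*(-21) = 147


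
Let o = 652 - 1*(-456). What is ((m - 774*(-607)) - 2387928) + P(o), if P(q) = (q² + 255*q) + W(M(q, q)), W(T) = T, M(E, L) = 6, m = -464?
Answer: -408364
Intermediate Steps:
o = 1108 (o = 652 + 456 = 1108)
P(q) = 6 + q² + 255*q (P(q) = (q² + 255*q) + 6 = 6 + q² + 255*q)
((m - 774*(-607)) - 2387928) + P(o) = ((-464 - 774*(-607)) - 2387928) + (6 + 1108² + 255*1108) = ((-464 + 469818) - 2387928) + (6 + 1227664 + 282540) = (469354 - 2387928) + 1510210 = -1918574 + 1510210 = -408364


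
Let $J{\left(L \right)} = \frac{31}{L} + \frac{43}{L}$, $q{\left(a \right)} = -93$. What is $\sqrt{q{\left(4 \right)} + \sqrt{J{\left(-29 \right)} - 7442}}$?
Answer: $\frac{\sqrt{-78213 + 174 i \sqrt{173913}}}{29} \approx 4.1146 + 10.485 i$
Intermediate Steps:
$J{\left(L \right)} = \frac{74}{L}$
$\sqrt{q{\left(4 \right)} + \sqrt{J{\left(-29 \right)} - 7442}} = \sqrt{-93 + \sqrt{\frac{74}{-29} - 7442}} = \sqrt{-93 + \sqrt{74 \left(- \frac{1}{29}\right) - 7442}} = \sqrt{-93 + \sqrt{- \frac{74}{29} - 7442}} = \sqrt{-93 + \sqrt{- \frac{215892}{29}}} = \sqrt{-93 + \frac{6 i \sqrt{173913}}{29}}$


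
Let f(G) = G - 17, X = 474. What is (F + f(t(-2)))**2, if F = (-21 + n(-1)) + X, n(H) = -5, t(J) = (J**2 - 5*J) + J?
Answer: 196249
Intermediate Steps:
t(J) = J**2 - 4*J
F = 448 (F = (-21 - 5) + 474 = -26 + 474 = 448)
f(G) = -17 + G
(F + f(t(-2)))**2 = (448 + (-17 - 2*(-4 - 2)))**2 = (448 + (-17 - 2*(-6)))**2 = (448 + (-17 + 12))**2 = (448 - 5)**2 = 443**2 = 196249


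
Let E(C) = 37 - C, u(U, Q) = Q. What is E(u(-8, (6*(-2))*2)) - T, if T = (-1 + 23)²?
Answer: -423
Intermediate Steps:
T = 484 (T = 22² = 484)
E(u(-8, (6*(-2))*2)) - T = (37 - 6*(-2)*2) - 1*484 = (37 - (-12)*2) - 484 = (37 - 1*(-24)) - 484 = (37 + 24) - 484 = 61 - 484 = -423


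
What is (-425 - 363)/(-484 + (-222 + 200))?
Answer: 394/253 ≈ 1.5573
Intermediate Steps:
(-425 - 363)/(-484 + (-222 + 200)) = -788/(-484 - 22) = -788/(-506) = -788*(-1/506) = 394/253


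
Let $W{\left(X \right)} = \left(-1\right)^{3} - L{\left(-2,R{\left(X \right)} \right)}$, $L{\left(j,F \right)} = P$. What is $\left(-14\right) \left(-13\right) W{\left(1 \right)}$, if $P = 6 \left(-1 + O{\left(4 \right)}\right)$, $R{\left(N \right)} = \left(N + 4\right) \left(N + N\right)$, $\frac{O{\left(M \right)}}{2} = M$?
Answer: $-7826$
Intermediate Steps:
$O{\left(M \right)} = 2 M$
$R{\left(N \right)} = 2 N \left(4 + N\right)$ ($R{\left(N \right)} = \left(4 + N\right) 2 N = 2 N \left(4 + N\right)$)
$P = 42$ ($P = 6 \left(-1 + 2 \cdot 4\right) = 6 \left(-1 + 8\right) = 6 \cdot 7 = 42$)
$L{\left(j,F \right)} = 42$
$W{\left(X \right)} = -43$ ($W{\left(X \right)} = \left(-1\right)^{3} - 42 = -1 - 42 = -43$)
$\left(-14\right) \left(-13\right) W{\left(1 \right)} = \left(-14\right) \left(-13\right) \left(-43\right) = 182 \left(-43\right) = -7826$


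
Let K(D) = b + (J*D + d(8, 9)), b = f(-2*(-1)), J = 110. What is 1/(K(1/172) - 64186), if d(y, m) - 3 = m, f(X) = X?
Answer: -86/5518737 ≈ -1.5583e-5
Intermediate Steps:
d(y, m) = 3 + m
b = 2 (b = -2*(-1) = 2)
K(D) = 14 + 110*D (K(D) = 2 + (110*D + (3 + 9)) = 2 + (110*D + 12) = 2 + (12 + 110*D) = 14 + 110*D)
1/(K(1/172) - 64186) = 1/((14 + 110/172) - 64186) = 1/((14 + 110*(1/172)) - 64186) = 1/((14 + 55/86) - 64186) = 1/(1259/86 - 64186) = 1/(-5518737/86) = -86/5518737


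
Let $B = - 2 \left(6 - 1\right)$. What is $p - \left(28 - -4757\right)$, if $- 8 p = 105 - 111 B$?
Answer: $- \frac{39495}{8} \approx -4936.9$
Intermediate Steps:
$B = -10$ ($B = \left(-2\right) 5 = -10$)
$p = - \frac{1215}{8}$ ($p = - \frac{105 - -1110}{8} = - \frac{105 + 1110}{8} = \left(- \frac{1}{8}\right) 1215 = - \frac{1215}{8} \approx -151.88$)
$p - \left(28 - -4757\right) = - \frac{1215}{8} - \left(28 - -4757\right) = - \frac{1215}{8} - \left(28 + 4757\right) = - \frac{1215}{8} - 4785 = - \frac{39495}{8}$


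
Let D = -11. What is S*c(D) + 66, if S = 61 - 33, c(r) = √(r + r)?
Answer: 66 + 28*I*√22 ≈ 66.0 + 131.33*I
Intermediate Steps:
c(r) = √2*√r (c(r) = √(2*r) = √2*√r)
S = 28
S*c(D) + 66 = 28*(√2*√(-11)) + 66 = 28*(√2*(I*√11)) + 66 = 28*(I*√22) + 66 = 28*I*√22 + 66 = 66 + 28*I*√22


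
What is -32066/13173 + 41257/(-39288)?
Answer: -601095823/172513608 ≈ -3.4843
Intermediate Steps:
-32066/13173 + 41257/(-39288) = -32066*1/13173 + 41257*(-1/39288) = -32066/13173 - 41257/39288 = -601095823/172513608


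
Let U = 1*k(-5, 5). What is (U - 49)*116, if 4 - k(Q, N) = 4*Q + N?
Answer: -3480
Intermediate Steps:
k(Q, N) = 4 - N - 4*Q (k(Q, N) = 4 - (4*Q + N) = 4 - (N + 4*Q) = 4 + (-N - 4*Q) = 4 - N - 4*Q)
U = 19 (U = 1*(4 - 1*5 - 4*(-5)) = 1*(4 - 5 + 20) = 1*19 = 19)
(U - 49)*116 = (19 - 49)*116 = -30*116 = -3480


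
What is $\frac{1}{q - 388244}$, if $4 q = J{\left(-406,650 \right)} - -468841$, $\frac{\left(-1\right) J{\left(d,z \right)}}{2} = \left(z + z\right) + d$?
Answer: $- \frac{4}{1085923} \approx -3.6835 \cdot 10^{-6}$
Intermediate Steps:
$J{\left(d,z \right)} = - 4 z - 2 d$ ($J{\left(d,z \right)} = - 2 \left(\left(z + z\right) + d\right) = - 2 \left(2 z + d\right) = - 2 \left(d + 2 z\right) = - 4 z - 2 d$)
$q = \frac{467053}{4}$ ($q = \frac{\left(\left(-4\right) 650 - -812\right) - -468841}{4} = \frac{\left(-2600 + 812\right) + 468841}{4} = \frac{-1788 + 468841}{4} = \frac{1}{4} \cdot 467053 = \frac{467053}{4} \approx 1.1676 \cdot 10^{5}$)
$\frac{1}{q - 388244} = \frac{1}{\frac{467053}{4} - 388244} = \frac{1}{- \frac{1085923}{4}} = - \frac{4}{1085923}$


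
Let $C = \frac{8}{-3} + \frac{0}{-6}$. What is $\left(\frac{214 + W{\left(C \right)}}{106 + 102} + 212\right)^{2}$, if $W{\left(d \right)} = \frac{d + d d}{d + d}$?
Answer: $\frac{70678881025}{1557504} \approx 45380.0$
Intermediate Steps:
$C = - \frac{8}{3}$ ($C = 8 \left(- \frac{1}{3}\right) + 0 \left(- \frac{1}{6}\right) = - \frac{8}{3} + 0 = - \frac{8}{3} \approx -2.6667$)
$W{\left(d \right)} = \frac{d + d^{2}}{2 d}$
$\left(\frac{214 + W{\left(C \right)}}{106 + 102} + 212\right)^{2} = \left(\frac{214 + \left(\frac{1}{2} + \frac{1}{2} \left(- \frac{8}{3}\right)\right)}{106 + 102} + 212\right)^{2} = \left(\frac{214 + \left(\frac{1}{2} - \frac{4}{3}\right)}{208} + 212\right)^{2} = \left(\left(214 - \frac{5}{6}\right) \frac{1}{208} + 212\right)^{2} = \left(\frac{1279}{6} \cdot \frac{1}{208} + 212\right)^{2} = \left(\frac{1279}{1248} + 212\right)^{2} = \left(\frac{265855}{1248}\right)^{2} = \frac{70678881025}{1557504}$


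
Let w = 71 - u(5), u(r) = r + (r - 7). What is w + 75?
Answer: 143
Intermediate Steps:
u(r) = -7 + 2*r (u(r) = r + (-7 + r) = -7 + 2*r)
w = 68 (w = 71 - (-7 + 2*5) = 71 - (-7 + 10) = 71 - 1*3 = 71 - 3 = 68)
w + 75 = 68 + 75 = 143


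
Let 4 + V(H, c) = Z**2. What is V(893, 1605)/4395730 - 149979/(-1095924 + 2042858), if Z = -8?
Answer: -65921037363/416246619182 ≈ -0.15837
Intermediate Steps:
V(H, c) = 60 (V(H, c) = -4 + (-8)**2 = -4 + 64 = 60)
V(893, 1605)/4395730 - 149979/(-1095924 + 2042858) = 60/4395730 - 149979/(-1095924 + 2042858) = 60*(1/4395730) - 149979/946934 = 6/439573 - 149979*1/946934 = 6/439573 - 149979/946934 = -65921037363/416246619182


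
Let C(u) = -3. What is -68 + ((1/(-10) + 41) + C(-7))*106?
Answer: 19747/5 ≈ 3949.4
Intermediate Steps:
-68 + ((1/(-10) + 41) + C(-7))*106 = -68 + ((1/(-10) + 41) - 3)*106 = -68 + ((-1/10 + 41) - 3)*106 = -68 + (409/10 - 3)*106 = -68 + (379/10)*106 = -68 + 20087/5 = 19747/5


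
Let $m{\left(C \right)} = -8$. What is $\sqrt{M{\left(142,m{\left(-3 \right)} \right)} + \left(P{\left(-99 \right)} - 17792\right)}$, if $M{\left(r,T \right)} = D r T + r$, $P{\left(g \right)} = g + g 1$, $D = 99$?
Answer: $2 i \sqrt{32578} \approx 360.99 i$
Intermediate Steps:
$P{\left(g \right)} = 2 g$ ($P{\left(g \right)} = g + g = 2 g$)
$M{\left(r,T \right)} = r + 99 T r$ ($M{\left(r,T \right)} = 99 r T + r = 99 T r + r = r + 99 T r$)
$\sqrt{M{\left(142,m{\left(-3 \right)} \right)} + \left(P{\left(-99 \right)} - 17792\right)} = \sqrt{142 \left(1 + 99 \left(-8\right)\right) + \left(2 \left(-99\right) - 17792\right)} = \sqrt{142 \left(1 - 792\right) - 17990} = \sqrt{142 \left(-791\right) - 17990} = \sqrt{-112322 - 17990} = \sqrt{-130312} = 2 i \sqrt{32578}$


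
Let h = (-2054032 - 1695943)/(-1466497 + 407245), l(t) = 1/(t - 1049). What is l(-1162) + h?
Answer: 2763378491/780668724 ≈ 3.5398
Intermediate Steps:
l(t) = 1/(-1049 + t)
h = 3749975/1059252 (h = -3749975/(-1059252) = -3749975*(-1/1059252) = 3749975/1059252 ≈ 3.5402)
l(-1162) + h = 1/(-1049 - 1162) + 3749975/1059252 = 1/(-2211) + 3749975/1059252 = -1/2211 + 3749975/1059252 = 2763378491/780668724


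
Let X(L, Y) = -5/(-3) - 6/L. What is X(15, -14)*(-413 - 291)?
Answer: -13376/15 ≈ -891.73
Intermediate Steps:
X(L, Y) = 5/3 - 6/L (X(L, Y) = -5*(-⅓) - 6/L = 5/3 - 6/L)
X(15, -14)*(-413 - 291) = (5/3 - 6/15)*(-413 - 291) = (5/3 - 6*1/15)*(-704) = (5/3 - ⅖)*(-704) = (19/15)*(-704) = -13376/15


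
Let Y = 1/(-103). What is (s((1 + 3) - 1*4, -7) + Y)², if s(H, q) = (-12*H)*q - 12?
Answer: 1530169/10609 ≈ 144.23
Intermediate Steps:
Y = -1/103 ≈ -0.0097087
s(H, q) = -12 - 12*H*q (s(H, q) = -12*H*q - 12 = -12 - 12*H*q)
(s((1 + 3) - 1*4, -7) + Y)² = ((-12 - 12*((1 + 3) - 1*4)*(-7)) - 1/103)² = ((-12 - 12*(4 - 4)*(-7)) - 1/103)² = ((-12 - 12*0*(-7)) - 1/103)² = ((-12 + 0) - 1/103)² = (-12 - 1/103)² = (-1237/103)² = 1530169/10609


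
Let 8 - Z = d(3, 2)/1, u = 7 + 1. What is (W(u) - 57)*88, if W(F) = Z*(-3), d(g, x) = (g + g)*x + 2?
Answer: -3432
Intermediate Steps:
u = 8
d(g, x) = 2 + 2*g*x (d(g, x) = (2*g)*x + 2 = 2*g*x + 2 = 2 + 2*g*x)
Z = -6 (Z = 8 - (2 + 2*3*2)/1 = 8 - (2 + 12) = 8 - 14 = -6)
W(F) = 18 (W(F) = -6*(-3) = 18)
(W(u) - 57)*88 = (18 - 57)*88 = -39*88 = -3432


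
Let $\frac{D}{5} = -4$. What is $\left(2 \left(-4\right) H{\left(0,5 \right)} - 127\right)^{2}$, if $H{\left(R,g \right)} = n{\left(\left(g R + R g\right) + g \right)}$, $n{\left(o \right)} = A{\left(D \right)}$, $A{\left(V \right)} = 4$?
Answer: $25281$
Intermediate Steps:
$D = -20$ ($D = 5 \left(-4\right) = -20$)
$n{\left(o \right)} = 4$
$H{\left(R,g \right)} = 4$
$\left(2 \left(-4\right) H{\left(0,5 \right)} - 127\right)^{2} = \left(2 \left(-4\right) 4 - 127\right)^{2} = \left(\left(-8\right) 4 - 127\right)^{2} = \left(-32 - 127\right)^{2} = \left(-159\right)^{2} = 25281$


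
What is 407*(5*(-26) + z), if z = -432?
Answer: -228734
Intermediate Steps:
407*(5*(-26) + z) = 407*(5*(-26) - 432) = 407*(-130 - 432) = 407*(-562) = -228734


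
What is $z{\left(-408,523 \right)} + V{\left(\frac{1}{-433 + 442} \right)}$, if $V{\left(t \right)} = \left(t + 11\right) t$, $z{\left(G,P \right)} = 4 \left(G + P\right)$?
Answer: $\frac{37360}{81} \approx 461.23$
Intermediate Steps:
$z{\left(G,P \right)} = 4 G + 4 P$
$V{\left(t \right)} = t \left(11 + t\right)$ ($V{\left(t \right)} = \left(11 + t\right) t = t \left(11 + t\right)$)
$z{\left(-408,523 \right)} + V{\left(\frac{1}{-433 + 442} \right)} = \left(4 \left(-408\right) + 4 \cdot 523\right) + \frac{11 + \frac{1}{-433 + 442}}{-433 + 442} = \left(-1632 + 2092\right) + \frac{11 + \frac{1}{9}}{9} = 460 + \frac{11 + \frac{1}{9}}{9} = 460 + \frac{1}{9} \cdot \frac{100}{9} = 460 + \frac{100}{81} = \frac{37360}{81}$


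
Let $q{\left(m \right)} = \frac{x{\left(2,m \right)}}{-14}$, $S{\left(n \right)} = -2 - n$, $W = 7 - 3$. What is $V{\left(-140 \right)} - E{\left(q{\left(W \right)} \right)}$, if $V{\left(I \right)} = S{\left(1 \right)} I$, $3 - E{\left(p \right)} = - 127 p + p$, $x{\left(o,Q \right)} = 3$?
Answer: $444$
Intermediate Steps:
$W = 4$
$q{\left(m \right)} = - \frac{3}{14}$ ($q{\left(m \right)} = \frac{3}{-14} = 3 \left(- \frac{1}{14}\right) = - \frac{3}{14}$)
$E{\left(p \right)} = 3 + 126 p$ ($E{\left(p \right)} = 3 - \left(- 127 p + p\right) = 3 - - 126 p = 3 + 126 p$)
$V{\left(I \right)} = - 3 I$ ($V{\left(I \right)} = \left(-2 - 1\right) I = - 3 I$)
$V{\left(-140 \right)} - E{\left(q{\left(W \right)} \right)} = \left(-3\right) \left(-140\right) - \left(3 + 126 \left(- \frac{3}{14}\right)\right) = 420 - \left(3 - 27\right) = 420 - -24 = 420 + 24 = 444$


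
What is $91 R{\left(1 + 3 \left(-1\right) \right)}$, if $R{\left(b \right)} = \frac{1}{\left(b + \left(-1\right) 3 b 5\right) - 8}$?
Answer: $\frac{91}{20} \approx 4.55$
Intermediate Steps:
$R{\left(b \right)} = \frac{1}{-8 - 14 b}$ ($R{\left(b \right)} = \frac{1}{\left(b + - 3 b 5\right) - 8} = \frac{1}{\left(b - 15 b\right) - 8} = \frac{1}{- 14 b - 8} = \frac{1}{-8 - 14 b}$)
$91 R{\left(1 + 3 \left(-1\right) \right)} = 91 \left(- \frac{1}{8 + 14 \left(1 + 3 \left(-1\right)\right)}\right) = 91 \left(- \frac{1}{8 + 14 \left(1 - 3\right)}\right) = 91 \left(- \frac{1}{8 + 14 \left(-2\right)}\right) = 91 \left(- \frac{1}{8 - 28}\right) = 91 \left(- \frac{1}{-20}\right) = 91 \left(\left(-1\right) \left(- \frac{1}{20}\right)\right) = 91 \cdot \frac{1}{20} = \frac{91}{20}$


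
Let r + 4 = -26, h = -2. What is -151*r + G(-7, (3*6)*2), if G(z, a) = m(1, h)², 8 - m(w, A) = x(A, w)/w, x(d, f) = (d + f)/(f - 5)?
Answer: 73441/16 ≈ 4590.1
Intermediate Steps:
x(d, f) = (d + f)/(-5 + f)
r = -30 (r = -4 - 26 = -30)
m(w, A) = 8 - (A + w)/(w*(-5 + w)) (m(w, A) = 8 - (A + w)/(-5 + w)/w = 8 - (A + w)/(w*(-5 + w)))
G(z, a) = 961/16 (G(z, a) = ((-1*(-2) - 1*1 + 8*1*(-5 + 1))/(1*(-5 + 1)))² = (1*(2 - 1 + 8*1*(-4))/(-4))² = (1*(-¼)*(2 - 1 - 32))² = (1*(-¼)*(-31))² = (31/4)² = 961/16)
-151*r + G(-7, (3*6)*2) = -151*(-30) + 961/16 = 4530 + 961/16 = 73441/16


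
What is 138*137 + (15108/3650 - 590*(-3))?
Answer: 37741254/1825 ≈ 20680.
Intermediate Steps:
138*137 + (15108/3650 - 590*(-3)) = 18906 + (15108*(1/3650) - 1*(-1770)) = 18906 + (7554/1825 + 1770) = 18906 + 3237804/1825 = 37741254/1825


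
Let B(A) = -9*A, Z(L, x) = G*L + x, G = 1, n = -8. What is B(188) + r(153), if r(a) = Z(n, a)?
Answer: -1547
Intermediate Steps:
Z(L, x) = L + x (Z(L, x) = 1*L + x = L + x)
r(a) = -8 + a
B(188) + r(153) = -9*188 + (-8 + 153) = -1692 + 145 = -1547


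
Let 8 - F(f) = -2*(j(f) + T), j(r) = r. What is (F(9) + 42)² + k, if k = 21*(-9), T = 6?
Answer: 6211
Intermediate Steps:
F(f) = 20 + 2*f (F(f) = 8 - (-2)*(f + 6) = 8 - (-2)*(6 + f) = 8 - (-12 - 2*f) = 8 + (12 + 2*f) = 20 + 2*f)
k = -189
(F(9) + 42)² + k = ((20 + 2*9) + 42)² - 189 = ((20 + 18) + 42)² - 189 = (38 + 42)² - 189 = 80² - 189 = 6400 - 189 = 6211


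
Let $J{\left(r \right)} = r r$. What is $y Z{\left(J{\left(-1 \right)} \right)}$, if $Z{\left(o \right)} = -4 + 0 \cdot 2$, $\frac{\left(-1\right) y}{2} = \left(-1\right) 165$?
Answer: $-1320$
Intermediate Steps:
$J{\left(r \right)} = r^{2}$
$y = 330$ ($y = - 2 \left(\left(-1\right) 165\right) = \left(-2\right) \left(-165\right) = 330$)
$Z{\left(o \right)} = -4$ ($Z{\left(o \right)} = -4 + 0 = -4$)
$y Z{\left(J{\left(-1 \right)} \right)} = 330 \left(-4\right) = -1320$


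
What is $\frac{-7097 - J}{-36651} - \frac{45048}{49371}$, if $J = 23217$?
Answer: $- \frac{51473918}{603165507} \approx -0.08534$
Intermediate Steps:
$\frac{-7097 - J}{-36651} - \frac{45048}{49371} = \frac{-7097 - 23217}{-36651} - \frac{45048}{49371} = \left(-7097 - 23217\right) \left(- \frac{1}{36651}\right) - \frac{15016}{16457} = \left(-30314\right) \left(- \frac{1}{36651}\right) - \frac{15016}{16457} = \frac{30314}{36651} - \frac{15016}{16457} = - \frac{51473918}{603165507}$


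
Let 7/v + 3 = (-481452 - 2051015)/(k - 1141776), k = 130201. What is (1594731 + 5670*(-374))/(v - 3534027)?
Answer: 264111867042/1775000413991 ≈ 0.14880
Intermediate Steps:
v = -7081025/502258 (v = 7/(-3 + (-481452 - 2051015)/(130201 - 1141776)) = 7/(-3 - 2532467/(-1011575)) = 7/(-3 - 2532467*(-1/1011575)) = 7/(-3 + 2532467/1011575) = 7/(-502258/1011575) = 7*(-1011575/502258) = -7081025/502258 ≈ -14.098)
(1594731 + 5670*(-374))/(v - 3534027) = (1594731 + 5670*(-374))/(-7081025/502258 - 3534027) = (1594731 - 2120580)/(-1775000413991/502258) = -525849*(-502258/1775000413991) = 264111867042/1775000413991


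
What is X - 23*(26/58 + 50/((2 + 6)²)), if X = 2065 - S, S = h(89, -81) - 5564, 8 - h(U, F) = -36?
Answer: 7012637/928 ≈ 7556.7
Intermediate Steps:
h(U, F) = 44 (h(U, F) = 8 - 1*(-36) = 8 + 36 = 44)
S = -5520 (S = 44 - 5564 = -5520)
X = 7585 (X = 2065 - 1*(-5520) = 2065 + 5520 = 7585)
X - 23*(26/58 + 50/((2 + 6)²)) = 7585 - 23*(26/58 + 50/((2 + 6)²)) = 7585 - 23*(26*(1/58) + 50/(8²)) = 7585 - 23*(13/29 + 50/64) = 7585 - 23*(13/29 + 50*(1/64)) = 7585 - 23*(13/29 + 25/32) = 7585 - 23*1141/928 = 7585 - 1*26243/928 = 7585 - 26243/928 = 7012637/928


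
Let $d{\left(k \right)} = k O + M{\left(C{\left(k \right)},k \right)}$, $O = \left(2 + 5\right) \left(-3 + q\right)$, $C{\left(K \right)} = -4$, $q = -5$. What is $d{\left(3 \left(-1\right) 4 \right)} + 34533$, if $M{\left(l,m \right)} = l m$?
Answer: $35253$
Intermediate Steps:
$O = -56$ ($O = \left(2 + 5\right) \left(-3 - 5\right) = 7 \left(-8\right) = -56$)
$d{\left(k \right)} = - 60 k$ ($d{\left(k \right)} = k \left(-56\right) - 4 k = - 56 k - 4 k = - 60 k$)
$d{\left(3 \left(-1\right) 4 \right)} + 34533 = - 60 \cdot 3 \left(-1\right) 4 + 34533 = - 60 \left(\left(-3\right) 4\right) + 34533 = \left(-60\right) \left(-12\right) + 34533 = 720 + 34533 = 35253$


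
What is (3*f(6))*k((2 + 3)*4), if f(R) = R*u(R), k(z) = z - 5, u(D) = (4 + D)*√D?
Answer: 2700*√6 ≈ 6613.6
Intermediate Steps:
u(D) = √D*(4 + D)
k(z) = -5 + z
f(R) = R^(3/2)*(4 + R) (f(R) = R*(√R*(4 + R)) = R^(3/2)*(4 + R))
(3*f(6))*k((2 + 3)*4) = (3*(6^(3/2)*(4 + 6)))*(-5 + (2 + 3)*4) = (3*((6*√6)*10))*(-5 + 5*4) = (3*(60*√6))*(-5 + 20) = (180*√6)*15 = 2700*√6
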